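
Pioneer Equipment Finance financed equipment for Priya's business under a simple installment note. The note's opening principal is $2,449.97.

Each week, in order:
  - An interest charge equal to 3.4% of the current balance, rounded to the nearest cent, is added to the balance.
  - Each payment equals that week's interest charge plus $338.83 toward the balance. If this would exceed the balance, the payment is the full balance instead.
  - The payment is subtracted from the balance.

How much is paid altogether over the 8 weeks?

# | Opening | Interest | Payment | End bal
1 | $2,449.97 | $83.30 | $422.13 | $2,111.14
2 | $2,111.14 | $71.78 | $410.61 | $1,772.31
3 | $1,772.31 | $60.26 | $399.09 | $1,433.48
4 | $1,433.48 | $48.74 | $387.57 | $1,094.65
5 | $1,094.65 | $37.22 | $376.05 | $755.82
6 | $755.82 | $25.70 | $364.53 | $416.99
7 | $416.99 | $14.18 | $353.01 | $78.16
8 | $78.16 | $2.66 | $80.82 | $0.00
Total paid: $2,793.81

$2,793.81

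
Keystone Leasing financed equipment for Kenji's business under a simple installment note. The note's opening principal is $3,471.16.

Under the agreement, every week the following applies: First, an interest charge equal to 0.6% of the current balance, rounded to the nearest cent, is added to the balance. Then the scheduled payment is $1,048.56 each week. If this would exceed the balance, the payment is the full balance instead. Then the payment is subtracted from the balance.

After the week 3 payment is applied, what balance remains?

# | Opening | Interest | Payment | End bal
1 | $3,471.16 | $20.83 | $1,048.56 | $2,443.43
2 | $2,443.43 | $14.66 | $1,048.56 | $1,409.53
3 | $1,409.53 | $8.46 | $1,048.56 | $369.43

$369.43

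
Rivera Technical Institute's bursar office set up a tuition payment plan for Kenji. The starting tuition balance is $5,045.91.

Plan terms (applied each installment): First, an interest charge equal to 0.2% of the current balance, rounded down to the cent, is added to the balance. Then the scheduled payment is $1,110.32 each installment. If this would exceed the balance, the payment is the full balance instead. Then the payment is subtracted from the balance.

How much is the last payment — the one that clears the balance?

Installment 1: opening $5,045.91; interest $10.09 → $5,056.00; payment $1,110.32; balance $3,945.68
Installment 2: opening $3,945.68; interest $7.89 → $3,953.57; payment $1,110.32; balance $2,843.25
Installment 3: opening $2,843.25; interest $5.68 → $2,848.93; payment $1,110.32; balance $1,738.61
Installment 4: opening $1,738.61; interest $3.47 → $1,742.08; payment $1,110.32; balance $631.76
Installment 5: opening $631.76; interest $1.26 → $633.02; payment $633.02; balance $0.00

$633.02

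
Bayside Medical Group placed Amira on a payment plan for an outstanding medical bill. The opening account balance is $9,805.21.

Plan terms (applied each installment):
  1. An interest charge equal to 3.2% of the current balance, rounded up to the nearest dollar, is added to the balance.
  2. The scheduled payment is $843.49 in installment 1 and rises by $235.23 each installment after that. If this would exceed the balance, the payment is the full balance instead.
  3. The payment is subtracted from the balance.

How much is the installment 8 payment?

$528.95

Installment 1: opening $9,805.21; interest $314.00 → $10,119.21; payment $843.49; balance $9,275.72
Installment 2: opening $9,275.72; interest $297.00 → $9,572.72; payment $1,078.72; balance $8,494.00
Installment 3: opening $8,494.00; interest $272.00 → $8,766.00; payment $1,313.95; balance $7,452.05
Installment 4: opening $7,452.05; interest $239.00 → $7,691.05; payment $1,549.18; balance $6,141.87
Installment 5: opening $6,141.87; interest $197.00 → $6,338.87; payment $1,784.41; balance $4,554.46
Installment 6: opening $4,554.46; interest $146.00 → $4,700.46; payment $2,019.64; balance $2,680.82
Installment 7: opening $2,680.82; interest $86.00 → $2,766.82; payment $2,254.87; balance $511.95
Installment 8: opening $511.95; interest $17.00 → $528.95; payment $528.95; balance $0.00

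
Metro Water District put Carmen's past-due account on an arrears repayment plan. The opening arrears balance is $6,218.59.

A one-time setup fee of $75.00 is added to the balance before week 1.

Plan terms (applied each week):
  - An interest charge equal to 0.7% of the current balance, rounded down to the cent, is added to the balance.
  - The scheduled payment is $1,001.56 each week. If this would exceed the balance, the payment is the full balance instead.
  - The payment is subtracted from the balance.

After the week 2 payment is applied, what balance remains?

Week 1: opening $6,293.59; interest $44.05 → $6,337.64; payment $1,001.56; balance $5,336.08
Week 2: opening $5,336.08; interest $37.35 → $5,373.43; payment $1,001.56; balance $4,371.87

$4,371.87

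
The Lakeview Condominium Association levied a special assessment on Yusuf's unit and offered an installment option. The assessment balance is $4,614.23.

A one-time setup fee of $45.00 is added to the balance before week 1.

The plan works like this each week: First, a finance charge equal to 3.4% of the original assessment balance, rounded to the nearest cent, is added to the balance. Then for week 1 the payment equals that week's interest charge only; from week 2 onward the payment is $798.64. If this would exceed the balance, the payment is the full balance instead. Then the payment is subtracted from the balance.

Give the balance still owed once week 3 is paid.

# | Opening | Interest | Payment | End bal
1 | $4,659.23 | $156.88 | $156.88 | $4,659.23
2 | $4,659.23 | $156.88 | $798.64 | $4,017.47
3 | $4,017.47 | $156.88 | $798.64 | $3,375.71

$3,375.71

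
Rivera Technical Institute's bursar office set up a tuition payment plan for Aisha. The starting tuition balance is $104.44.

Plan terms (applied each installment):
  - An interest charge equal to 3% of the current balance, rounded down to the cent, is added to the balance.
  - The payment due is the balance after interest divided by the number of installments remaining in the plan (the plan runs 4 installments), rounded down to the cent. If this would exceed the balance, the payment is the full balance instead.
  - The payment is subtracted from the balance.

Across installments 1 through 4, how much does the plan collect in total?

$112.50

Installment 1: opening $104.44; interest $3.13 → $107.57; payment $26.89; balance $80.68
Installment 2: opening $80.68; interest $2.42 → $83.10; payment $27.70; balance $55.40
Installment 3: opening $55.40; interest $1.66 → $57.06; payment $28.53; balance $28.53
Installment 4: opening $28.53; interest $0.85 → $29.38; payment $29.38; balance $0.00
Total paid: $112.50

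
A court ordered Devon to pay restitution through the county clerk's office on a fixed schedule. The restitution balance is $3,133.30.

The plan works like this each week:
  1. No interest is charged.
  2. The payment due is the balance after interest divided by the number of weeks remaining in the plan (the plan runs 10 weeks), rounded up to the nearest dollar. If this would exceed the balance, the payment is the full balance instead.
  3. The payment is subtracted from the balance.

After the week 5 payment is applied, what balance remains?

$1,564.30

# | Opening | Payment | End bal
1 | $3,133.30 | $314.00 | $2,819.30
2 | $2,819.30 | $314.00 | $2,505.30
3 | $2,505.30 | $314.00 | $2,191.30
4 | $2,191.30 | $314.00 | $1,877.30
5 | $1,877.30 | $313.00 | $1,564.30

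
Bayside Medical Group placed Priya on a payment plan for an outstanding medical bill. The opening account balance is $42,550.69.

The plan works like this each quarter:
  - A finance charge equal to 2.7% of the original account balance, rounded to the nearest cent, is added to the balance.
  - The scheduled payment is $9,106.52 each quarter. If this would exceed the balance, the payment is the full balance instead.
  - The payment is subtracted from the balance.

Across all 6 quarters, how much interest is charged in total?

$6,893.22

Quarter 1: opening $42,550.69; interest $1,148.87 → $43,699.56; payment $9,106.52; balance $34,593.04
Quarter 2: opening $34,593.04; interest $1,148.87 → $35,741.91; payment $9,106.52; balance $26,635.39
Quarter 3: opening $26,635.39; interest $1,148.87 → $27,784.26; payment $9,106.52; balance $18,677.74
Quarter 4: opening $18,677.74; interest $1,148.87 → $19,826.61; payment $9,106.52; balance $10,720.09
Quarter 5: opening $10,720.09; interest $1,148.87 → $11,868.96; payment $9,106.52; balance $2,762.44
Quarter 6: opening $2,762.44; interest $1,148.87 → $3,911.31; payment $3,911.31; balance $0.00
Total interest: $1,148.87 + $1,148.87 + $1,148.87 + $1,148.87 + $1,148.87 + $1,148.87 = $6,893.22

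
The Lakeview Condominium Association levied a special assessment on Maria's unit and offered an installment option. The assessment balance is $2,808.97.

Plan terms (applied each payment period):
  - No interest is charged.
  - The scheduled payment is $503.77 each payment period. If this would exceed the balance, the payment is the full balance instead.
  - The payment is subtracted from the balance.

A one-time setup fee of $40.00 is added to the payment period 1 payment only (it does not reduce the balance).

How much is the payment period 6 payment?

Payment period 1: $2,808.97 − $503.77 (+ $40.00 fee) → $2,305.20
Payment period 2: $2,305.20 − $503.77 → $1,801.43
Payment period 3: $1,801.43 − $503.77 → $1,297.66
Payment period 4: $1,297.66 − $503.77 → $793.89
Payment period 5: $793.89 − $503.77 → $290.12
Payment period 6: $290.12 − $290.12 → $0.00

$290.12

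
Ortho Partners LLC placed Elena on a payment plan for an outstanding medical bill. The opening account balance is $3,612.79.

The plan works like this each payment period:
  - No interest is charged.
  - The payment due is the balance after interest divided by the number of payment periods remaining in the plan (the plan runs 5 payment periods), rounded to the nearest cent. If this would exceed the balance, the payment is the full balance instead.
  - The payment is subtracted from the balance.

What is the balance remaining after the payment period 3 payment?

$1,445.11

Payment period 1: $3,612.79 − $722.56 → $2,890.23
Payment period 2: $2,890.23 − $722.56 → $2,167.67
Payment period 3: $2,167.67 − $722.56 → $1,445.11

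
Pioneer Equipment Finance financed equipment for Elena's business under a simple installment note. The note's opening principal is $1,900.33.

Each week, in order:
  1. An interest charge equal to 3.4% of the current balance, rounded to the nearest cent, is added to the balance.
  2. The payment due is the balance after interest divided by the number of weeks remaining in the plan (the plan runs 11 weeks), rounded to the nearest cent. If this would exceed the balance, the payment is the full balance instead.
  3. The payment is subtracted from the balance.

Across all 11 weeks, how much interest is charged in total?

# | Opening | Interest | Payment | End bal
1 | $1,900.33 | $64.61 | $178.63 | $1,786.31
2 | $1,786.31 | $60.73 | $184.70 | $1,662.34
3 | $1,662.34 | $56.52 | $190.98 | $1,527.88
4 | $1,527.88 | $51.95 | $197.48 | $1,382.35
5 | $1,382.35 | $47.00 | $204.19 | $1,225.16
6 | $1,225.16 | $41.66 | $211.14 | $1,055.68
7 | $1,055.68 | $35.89 | $218.31 | $873.26
8 | $873.26 | $29.69 | $225.74 | $677.21
9 | $677.21 | $23.03 | $233.41 | $466.83
10 | $466.83 | $15.87 | $241.35 | $241.35
11 | $241.35 | $8.21 | $249.56 | $0.00
Total interest: $64.61 + $60.73 + $56.52 + $51.95 + $47.00 + $41.66 + $35.89 + $29.69 + $23.03 + $15.87 + $8.21 = $435.16

$435.16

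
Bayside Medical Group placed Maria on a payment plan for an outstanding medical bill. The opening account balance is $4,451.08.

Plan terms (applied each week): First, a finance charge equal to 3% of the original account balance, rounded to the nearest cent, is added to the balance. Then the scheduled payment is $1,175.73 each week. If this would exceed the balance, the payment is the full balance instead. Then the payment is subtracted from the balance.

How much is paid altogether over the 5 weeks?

$5,118.73

# | Opening | Interest | Payment | End bal
1 | $4,451.08 | $133.53 | $1,175.73 | $3,408.88
2 | $3,408.88 | $133.53 | $1,175.73 | $2,366.68
3 | $2,366.68 | $133.53 | $1,175.73 | $1,324.48
4 | $1,324.48 | $133.53 | $1,175.73 | $282.28
5 | $282.28 | $133.53 | $415.81 | $0.00
Total paid: $5,118.73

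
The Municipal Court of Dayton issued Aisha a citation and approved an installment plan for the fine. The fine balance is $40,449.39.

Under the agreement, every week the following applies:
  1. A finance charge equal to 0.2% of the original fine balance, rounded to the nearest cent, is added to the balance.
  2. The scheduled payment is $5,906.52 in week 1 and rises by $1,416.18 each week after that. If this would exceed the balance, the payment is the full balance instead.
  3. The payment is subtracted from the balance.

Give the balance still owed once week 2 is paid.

Week 1: opening $40,449.39; interest $80.90 → $40,530.29; payment $5,906.52; balance $34,623.77
Week 2: opening $34,623.77; interest $80.90 → $34,704.67; payment $7,322.70; balance $27,381.97

$27,381.97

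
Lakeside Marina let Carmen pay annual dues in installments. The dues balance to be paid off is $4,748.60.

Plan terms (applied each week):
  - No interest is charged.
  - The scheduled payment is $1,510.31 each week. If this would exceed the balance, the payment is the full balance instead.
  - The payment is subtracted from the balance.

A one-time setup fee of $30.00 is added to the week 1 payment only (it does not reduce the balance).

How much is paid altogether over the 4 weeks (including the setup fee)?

$4,778.60

Week 1: $4,748.60 − $1,510.31 (+ $30.00 fee) → $3,238.29
Week 2: $3,238.29 − $1,510.31 → $1,727.98
Week 3: $1,727.98 − $1,510.31 → $217.67
Week 4: $217.67 − $217.67 → $0.00
Total paid: $4,778.60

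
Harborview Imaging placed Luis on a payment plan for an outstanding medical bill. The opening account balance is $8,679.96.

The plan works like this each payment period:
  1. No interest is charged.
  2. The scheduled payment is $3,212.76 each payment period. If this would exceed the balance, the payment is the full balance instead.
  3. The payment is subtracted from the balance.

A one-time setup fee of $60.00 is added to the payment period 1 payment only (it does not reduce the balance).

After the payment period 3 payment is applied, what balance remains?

$0.00

Payment period 1: $8,679.96 − $3,212.76 (+ $60.00 fee) → $5,467.20
Payment period 2: $5,467.20 − $3,212.76 → $2,254.44
Payment period 3: $2,254.44 − $2,254.44 → $0.00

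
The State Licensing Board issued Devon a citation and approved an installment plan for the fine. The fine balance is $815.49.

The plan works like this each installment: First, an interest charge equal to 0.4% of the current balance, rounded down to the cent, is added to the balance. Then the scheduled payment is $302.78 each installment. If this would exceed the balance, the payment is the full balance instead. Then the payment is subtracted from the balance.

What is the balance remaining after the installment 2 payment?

Installment 1: $815.49 +$3.26 interest = $818.75; pay $302.78 → $515.97
Installment 2: $515.97 +$2.06 interest = $518.03; pay $302.78 → $215.25

$215.25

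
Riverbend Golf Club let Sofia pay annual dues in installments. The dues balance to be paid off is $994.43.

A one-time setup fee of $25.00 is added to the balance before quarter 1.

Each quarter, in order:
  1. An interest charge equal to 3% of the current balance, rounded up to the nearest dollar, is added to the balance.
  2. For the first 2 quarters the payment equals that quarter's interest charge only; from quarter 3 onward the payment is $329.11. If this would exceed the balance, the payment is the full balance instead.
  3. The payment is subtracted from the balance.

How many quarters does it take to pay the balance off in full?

6

Quarter 1: $1,019.43 +$31.00 interest = $1,050.43; pay $31.00 → $1,019.43
Quarter 2: $1,019.43 +$31.00 interest = $1,050.43; pay $31.00 → $1,019.43
Quarter 3: $1,019.43 +$31.00 interest = $1,050.43; pay $329.11 → $721.32
Quarter 4: $721.32 +$22.00 interest = $743.32; pay $329.11 → $414.21
Quarter 5: $414.21 +$13.00 interest = $427.21; pay $329.11 → $98.10
Quarter 6: $98.10 +$3.00 interest = $101.10; pay $101.10 → $0.00
Balance reaches $0.00 in quarter 6.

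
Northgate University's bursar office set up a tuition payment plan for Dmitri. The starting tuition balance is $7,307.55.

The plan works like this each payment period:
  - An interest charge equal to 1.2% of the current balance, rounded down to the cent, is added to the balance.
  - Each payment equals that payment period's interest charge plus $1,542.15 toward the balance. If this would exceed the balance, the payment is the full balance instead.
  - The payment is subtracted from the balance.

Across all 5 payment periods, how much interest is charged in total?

$253.37

# | Opening | Interest | Payment | End bal
1 | $7,307.55 | $87.69 | $1,629.84 | $5,765.40
2 | $5,765.40 | $69.18 | $1,611.33 | $4,223.25
3 | $4,223.25 | $50.67 | $1,592.82 | $2,681.10
4 | $2,681.10 | $32.17 | $1,574.32 | $1,138.95
5 | $1,138.95 | $13.66 | $1,152.61 | $0.00
Total interest: $87.69 + $69.18 + $50.67 + $32.17 + $13.66 = $253.37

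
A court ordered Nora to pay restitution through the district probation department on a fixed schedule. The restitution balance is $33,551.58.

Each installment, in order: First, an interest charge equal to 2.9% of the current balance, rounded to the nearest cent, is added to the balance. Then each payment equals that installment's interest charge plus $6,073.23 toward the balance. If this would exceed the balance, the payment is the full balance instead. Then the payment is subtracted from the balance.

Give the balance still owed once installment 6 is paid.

Installment 1: opening $33,551.58; interest $973.00 → $34,524.58; payment $7,046.23; balance $27,478.35
Installment 2: opening $27,478.35; interest $796.87 → $28,275.22; payment $6,870.10; balance $21,405.12
Installment 3: opening $21,405.12; interest $620.75 → $22,025.87; payment $6,693.98; balance $15,331.89
Installment 4: opening $15,331.89; interest $444.62 → $15,776.51; payment $6,517.85; balance $9,258.66
Installment 5: opening $9,258.66; interest $268.50 → $9,527.16; payment $6,341.73; balance $3,185.43
Installment 6: opening $3,185.43; interest $92.38 → $3,277.81; payment $3,277.81; balance $0.00

$0.00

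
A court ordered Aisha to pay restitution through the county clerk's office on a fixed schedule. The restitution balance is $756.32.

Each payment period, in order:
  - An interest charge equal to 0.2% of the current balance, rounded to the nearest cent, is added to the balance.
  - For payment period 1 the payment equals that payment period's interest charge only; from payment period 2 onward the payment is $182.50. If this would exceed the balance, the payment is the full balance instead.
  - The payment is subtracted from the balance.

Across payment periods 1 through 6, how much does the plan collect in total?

Payment period 1: opening $756.32; interest $1.51 → $757.83; payment $1.51; balance $756.32
Payment period 2: opening $756.32; interest $1.51 → $757.83; payment $182.50; balance $575.33
Payment period 3: opening $575.33; interest $1.15 → $576.48; payment $182.50; balance $393.98
Payment period 4: opening $393.98; interest $0.79 → $394.77; payment $182.50; balance $212.27
Payment period 5: opening $212.27; interest $0.42 → $212.69; payment $182.50; balance $30.19
Payment period 6: opening $30.19; interest $0.06 → $30.25; payment $30.25; balance $0.00
Total paid: $761.76

$761.76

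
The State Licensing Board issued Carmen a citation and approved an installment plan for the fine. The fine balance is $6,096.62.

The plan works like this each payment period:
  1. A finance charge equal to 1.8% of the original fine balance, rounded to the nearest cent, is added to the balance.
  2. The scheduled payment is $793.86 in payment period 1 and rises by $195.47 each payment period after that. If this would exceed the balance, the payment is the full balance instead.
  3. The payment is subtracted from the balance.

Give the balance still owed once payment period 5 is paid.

# | Opening | Interest | Payment | End bal
1 | $6,096.62 | $109.74 | $793.86 | $5,412.50
2 | $5,412.50 | $109.74 | $989.33 | $4,532.91
3 | $4,532.91 | $109.74 | $1,184.80 | $3,457.85
4 | $3,457.85 | $109.74 | $1,380.27 | $2,187.32
5 | $2,187.32 | $109.74 | $1,575.74 | $721.32

$721.32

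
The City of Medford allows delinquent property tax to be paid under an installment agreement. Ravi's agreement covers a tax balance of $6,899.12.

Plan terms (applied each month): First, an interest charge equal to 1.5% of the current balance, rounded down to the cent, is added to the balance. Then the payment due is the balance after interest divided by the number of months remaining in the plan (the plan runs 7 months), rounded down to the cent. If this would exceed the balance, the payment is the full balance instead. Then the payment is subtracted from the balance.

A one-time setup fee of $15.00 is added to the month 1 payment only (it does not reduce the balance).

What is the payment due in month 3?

$1,030.60

Month 1: opening $6,899.12; interest $103.48 → $7,002.60; payment $1,000.37 (+ $15.00 fee); balance $6,002.23
Month 2: opening $6,002.23; interest $90.03 → $6,092.26; payment $1,015.37; balance $5,076.89
Month 3: opening $5,076.89; interest $76.15 → $5,153.04; payment $1,030.60; balance $4,122.44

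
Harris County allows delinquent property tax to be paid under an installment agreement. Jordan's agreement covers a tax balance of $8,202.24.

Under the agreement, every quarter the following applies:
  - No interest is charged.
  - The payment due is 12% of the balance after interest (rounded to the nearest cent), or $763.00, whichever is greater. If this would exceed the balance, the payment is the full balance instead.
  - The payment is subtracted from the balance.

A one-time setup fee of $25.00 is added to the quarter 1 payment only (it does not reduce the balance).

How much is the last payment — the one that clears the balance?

$247.81

Quarter 1: $8,202.24 − $984.27 (+ $25.00 fee) → $7,217.97
Quarter 2: $7,217.97 − $866.16 → $6,351.81
Quarter 3: $6,351.81 − $763.00 → $5,588.81
Quarter 4: $5,588.81 − $763.00 → $4,825.81
Quarter 5: $4,825.81 − $763.00 → $4,062.81
Quarter 6: $4,062.81 − $763.00 → $3,299.81
Quarter 7: $3,299.81 − $763.00 → $2,536.81
Quarter 8: $2,536.81 − $763.00 → $1,773.81
Quarter 9: $1,773.81 − $763.00 → $1,010.81
Quarter 10: $1,010.81 − $763.00 → $247.81
Quarter 11: $247.81 − $247.81 → $0.00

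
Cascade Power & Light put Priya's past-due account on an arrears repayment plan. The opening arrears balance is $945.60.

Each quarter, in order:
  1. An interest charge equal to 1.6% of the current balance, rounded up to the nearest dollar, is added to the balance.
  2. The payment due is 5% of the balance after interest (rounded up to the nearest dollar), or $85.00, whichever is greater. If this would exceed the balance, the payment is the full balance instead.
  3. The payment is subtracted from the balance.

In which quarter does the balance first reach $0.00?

# | Opening | Interest | Payment | End bal
1 | $945.60 | $16.00 | $85.00 | $876.60
2 | $876.60 | $15.00 | $85.00 | $806.60
3 | $806.60 | $13.00 | $85.00 | $734.60
4 | $734.60 | $12.00 | $85.00 | $661.60
5 | $661.60 | $11.00 | $85.00 | $587.60
6 | $587.60 | $10.00 | $85.00 | $512.60
7 | $512.60 | $9.00 | $85.00 | $436.60
8 | $436.60 | $7.00 | $85.00 | $358.60
9 | $358.60 | $6.00 | $85.00 | $279.60
10 | $279.60 | $5.00 | $85.00 | $199.60
11 | $199.60 | $4.00 | $85.00 | $118.60
12 | $118.60 | $2.00 | $85.00 | $35.60
13 | $35.60 | $1.00 | $36.60 | $0.00
Balance reaches $0.00 in quarter 13.

13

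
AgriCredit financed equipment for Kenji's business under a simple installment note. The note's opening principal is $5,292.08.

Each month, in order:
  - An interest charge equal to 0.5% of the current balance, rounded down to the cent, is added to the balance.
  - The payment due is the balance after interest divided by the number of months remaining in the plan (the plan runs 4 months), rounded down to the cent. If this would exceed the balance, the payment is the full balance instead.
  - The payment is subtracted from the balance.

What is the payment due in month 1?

Month 1: $5,292.08 +$26.46 interest = $5,318.54; pay $1,329.63 → $3,988.91

$1,329.63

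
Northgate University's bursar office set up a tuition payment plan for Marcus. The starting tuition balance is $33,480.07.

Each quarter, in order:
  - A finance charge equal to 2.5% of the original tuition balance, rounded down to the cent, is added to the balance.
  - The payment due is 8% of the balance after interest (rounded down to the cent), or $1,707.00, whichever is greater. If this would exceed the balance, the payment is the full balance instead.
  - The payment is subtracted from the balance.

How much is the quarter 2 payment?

Quarter 1: opening $33,480.07; interest $837.00 → $34,317.07; payment $2,745.36; balance $31,571.71
Quarter 2: opening $31,571.71; interest $837.00 → $32,408.71; payment $2,592.69; balance $29,816.02

$2,592.69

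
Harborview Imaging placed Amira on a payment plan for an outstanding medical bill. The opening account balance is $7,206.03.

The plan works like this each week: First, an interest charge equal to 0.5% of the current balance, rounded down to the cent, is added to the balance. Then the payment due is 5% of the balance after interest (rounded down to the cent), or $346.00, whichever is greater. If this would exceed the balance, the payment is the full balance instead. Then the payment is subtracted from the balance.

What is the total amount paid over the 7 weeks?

Week 1: $7,206.03 +$36.03 interest = $7,242.06; pay $362.10 → $6,879.96
Week 2: $6,879.96 +$34.39 interest = $6,914.35; pay $346.00 → $6,568.35
Week 3: $6,568.35 +$32.84 interest = $6,601.19; pay $346.00 → $6,255.19
Week 4: $6,255.19 +$31.27 interest = $6,286.46; pay $346.00 → $5,940.46
Week 5: $5,940.46 +$29.70 interest = $5,970.16; pay $346.00 → $5,624.16
Week 6: $5,624.16 +$28.12 interest = $5,652.28; pay $346.00 → $5,306.28
Week 7: $5,306.28 +$26.53 interest = $5,332.81; pay $346.00 → $4,986.81
Total paid: $2,438.10

$2,438.10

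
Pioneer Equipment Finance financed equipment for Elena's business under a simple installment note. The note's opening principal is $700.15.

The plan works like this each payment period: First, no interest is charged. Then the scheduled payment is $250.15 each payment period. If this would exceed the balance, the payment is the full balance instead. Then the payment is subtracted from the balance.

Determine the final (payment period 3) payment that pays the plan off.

$199.85

Payment period 1: $700.15 − $250.15 → $450.00
Payment period 2: $450.00 − $250.15 → $199.85
Payment period 3: $199.85 − $199.85 → $0.00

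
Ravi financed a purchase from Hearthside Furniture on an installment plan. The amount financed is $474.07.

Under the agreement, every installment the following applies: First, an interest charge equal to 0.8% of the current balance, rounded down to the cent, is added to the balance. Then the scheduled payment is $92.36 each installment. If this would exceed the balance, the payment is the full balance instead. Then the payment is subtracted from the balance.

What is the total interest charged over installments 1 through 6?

$11.98

Installment 1: opening $474.07; interest $3.79 → $477.86; payment $92.36; balance $385.50
Installment 2: opening $385.50; interest $3.08 → $388.58; payment $92.36; balance $296.22
Installment 3: opening $296.22; interest $2.36 → $298.58; payment $92.36; balance $206.22
Installment 4: opening $206.22; interest $1.64 → $207.86; payment $92.36; balance $115.50
Installment 5: opening $115.50; interest $0.92 → $116.42; payment $92.36; balance $24.06
Installment 6: opening $24.06; interest $0.19 → $24.25; payment $24.25; balance $0.00
Total interest: $3.79 + $3.08 + $2.36 + $1.64 + $0.92 + $0.19 = $11.98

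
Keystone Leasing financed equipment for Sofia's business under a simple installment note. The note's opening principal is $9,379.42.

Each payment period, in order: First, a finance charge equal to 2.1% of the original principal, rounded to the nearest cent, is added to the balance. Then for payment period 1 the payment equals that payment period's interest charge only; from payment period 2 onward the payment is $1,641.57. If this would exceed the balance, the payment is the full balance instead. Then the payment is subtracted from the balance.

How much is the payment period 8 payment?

$908.79

Payment period 1: $9,379.42 +$196.97 interest = $9,576.39; pay $196.97 → $9,379.42
Payment period 2: $9,379.42 +$196.97 interest = $9,576.39; pay $1,641.57 → $7,934.82
Payment period 3: $7,934.82 +$196.97 interest = $8,131.79; pay $1,641.57 → $6,490.22
Payment period 4: $6,490.22 +$196.97 interest = $6,687.19; pay $1,641.57 → $5,045.62
Payment period 5: $5,045.62 +$196.97 interest = $5,242.59; pay $1,641.57 → $3,601.02
Payment period 6: $3,601.02 +$196.97 interest = $3,797.99; pay $1,641.57 → $2,156.42
Payment period 7: $2,156.42 +$196.97 interest = $2,353.39; pay $1,641.57 → $711.82
Payment period 8: $711.82 +$196.97 interest = $908.79; pay $908.79 → $0.00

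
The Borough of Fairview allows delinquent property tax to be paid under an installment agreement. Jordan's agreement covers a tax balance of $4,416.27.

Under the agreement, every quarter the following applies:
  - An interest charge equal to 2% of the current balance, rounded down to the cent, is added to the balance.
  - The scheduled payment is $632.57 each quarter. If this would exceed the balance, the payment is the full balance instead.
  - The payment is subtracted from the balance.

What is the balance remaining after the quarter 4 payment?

Quarter 1: $4,416.27 +$88.32 interest = $4,504.59; pay $632.57 → $3,872.02
Quarter 2: $3,872.02 +$77.44 interest = $3,949.46; pay $632.57 → $3,316.89
Quarter 3: $3,316.89 +$66.33 interest = $3,383.22; pay $632.57 → $2,750.65
Quarter 4: $2,750.65 +$55.01 interest = $2,805.66; pay $632.57 → $2,173.09

$2,173.09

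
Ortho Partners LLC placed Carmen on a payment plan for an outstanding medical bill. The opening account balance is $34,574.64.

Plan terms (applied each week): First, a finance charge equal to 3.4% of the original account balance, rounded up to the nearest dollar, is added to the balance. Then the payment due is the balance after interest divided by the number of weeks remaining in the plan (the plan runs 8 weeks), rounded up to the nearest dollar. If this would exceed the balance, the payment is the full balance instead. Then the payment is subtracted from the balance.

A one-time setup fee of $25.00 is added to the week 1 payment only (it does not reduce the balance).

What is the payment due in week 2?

$4,637.00

Week 1: opening $34,574.64; interest $1,176.00 → $35,750.64; payment $4,469.00 (+ $25.00 fee); balance $31,281.64
Week 2: opening $31,281.64; interest $1,176.00 → $32,457.64; payment $4,637.00; balance $27,820.64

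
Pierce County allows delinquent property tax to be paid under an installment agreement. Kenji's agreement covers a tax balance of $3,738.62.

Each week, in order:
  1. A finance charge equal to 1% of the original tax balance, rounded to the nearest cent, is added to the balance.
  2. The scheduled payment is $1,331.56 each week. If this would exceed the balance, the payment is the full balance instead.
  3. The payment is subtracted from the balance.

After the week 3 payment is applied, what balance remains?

$0.00

Week 1: opening $3,738.62; interest $37.39 → $3,776.01; payment $1,331.56; balance $2,444.45
Week 2: opening $2,444.45; interest $37.39 → $2,481.84; payment $1,331.56; balance $1,150.28
Week 3: opening $1,150.28; interest $37.39 → $1,187.67; payment $1,187.67; balance $0.00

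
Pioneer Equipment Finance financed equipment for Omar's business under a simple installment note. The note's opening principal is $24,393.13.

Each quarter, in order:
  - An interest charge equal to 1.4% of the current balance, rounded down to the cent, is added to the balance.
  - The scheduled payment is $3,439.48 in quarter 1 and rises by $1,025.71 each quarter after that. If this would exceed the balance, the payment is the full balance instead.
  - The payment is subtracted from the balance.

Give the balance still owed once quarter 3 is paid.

$11,876.98

Quarter 1: opening $24,393.13; interest $341.50 → $24,734.63; payment $3,439.48; balance $21,295.15
Quarter 2: opening $21,295.15; interest $298.13 → $21,593.28; payment $4,465.19; balance $17,128.09
Quarter 3: opening $17,128.09; interest $239.79 → $17,367.88; payment $5,490.90; balance $11,876.98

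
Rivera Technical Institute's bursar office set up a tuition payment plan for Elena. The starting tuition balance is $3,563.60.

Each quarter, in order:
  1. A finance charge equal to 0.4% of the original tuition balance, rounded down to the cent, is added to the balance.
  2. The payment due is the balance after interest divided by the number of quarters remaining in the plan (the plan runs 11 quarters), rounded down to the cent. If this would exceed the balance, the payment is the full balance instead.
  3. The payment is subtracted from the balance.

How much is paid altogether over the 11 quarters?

$3,720.35

Quarter 1: $3,563.60 +$14.25 interest = $3,577.85; pay $325.25 → $3,252.60
Quarter 2: $3,252.60 +$14.25 interest = $3,266.85; pay $326.68 → $2,940.17
Quarter 3: $2,940.17 +$14.25 interest = $2,954.42; pay $328.26 → $2,626.16
Quarter 4: $2,626.16 +$14.25 interest = $2,640.41; pay $330.05 → $2,310.36
Quarter 5: $2,310.36 +$14.25 interest = $2,324.61; pay $332.08 → $1,992.53
Quarter 6: $1,992.53 +$14.25 interest = $2,006.78; pay $334.46 → $1,672.32
Quarter 7: $1,672.32 +$14.25 interest = $1,686.57; pay $337.31 → $1,349.26
Quarter 8: $1,349.26 +$14.25 interest = $1,363.51; pay $340.87 → $1,022.64
Quarter 9: $1,022.64 +$14.25 interest = $1,036.89; pay $345.63 → $691.26
Quarter 10: $691.26 +$14.25 interest = $705.51; pay $352.75 → $352.76
Quarter 11: $352.76 +$14.25 interest = $367.01; pay $367.01 → $0.00
Total paid: $3,720.35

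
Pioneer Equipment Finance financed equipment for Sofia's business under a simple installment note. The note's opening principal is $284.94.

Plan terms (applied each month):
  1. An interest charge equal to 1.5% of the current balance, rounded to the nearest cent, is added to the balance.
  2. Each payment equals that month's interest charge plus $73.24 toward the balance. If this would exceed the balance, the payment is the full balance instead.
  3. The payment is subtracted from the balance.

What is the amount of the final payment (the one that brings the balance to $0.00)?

$66.20

Month 1: $284.94 +$4.27 interest = $289.21; pay $77.51 → $211.70
Month 2: $211.70 +$3.18 interest = $214.88; pay $76.42 → $138.46
Month 3: $138.46 +$2.08 interest = $140.54; pay $75.32 → $65.22
Month 4: $65.22 +$0.98 interest = $66.20; pay $66.20 → $0.00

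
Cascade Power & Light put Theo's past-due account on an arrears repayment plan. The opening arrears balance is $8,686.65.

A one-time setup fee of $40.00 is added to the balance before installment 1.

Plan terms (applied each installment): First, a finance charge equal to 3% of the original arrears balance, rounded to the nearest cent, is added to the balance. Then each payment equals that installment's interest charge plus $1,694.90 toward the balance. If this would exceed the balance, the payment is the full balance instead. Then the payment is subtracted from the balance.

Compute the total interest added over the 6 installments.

Installment 1: $8,726.65 +$260.60 interest = $8,987.25; pay $1,955.50 → $7,031.75
Installment 2: $7,031.75 +$260.60 interest = $7,292.35; pay $1,955.50 → $5,336.85
Installment 3: $5,336.85 +$260.60 interest = $5,597.45; pay $1,955.50 → $3,641.95
Installment 4: $3,641.95 +$260.60 interest = $3,902.55; pay $1,955.50 → $1,947.05
Installment 5: $1,947.05 +$260.60 interest = $2,207.65; pay $1,955.50 → $252.15
Installment 6: $252.15 +$260.60 interest = $512.75; pay $512.75 → $0.00
Total interest: $260.60 + $260.60 + $260.60 + $260.60 + $260.60 + $260.60 = $1,563.60

$1,563.60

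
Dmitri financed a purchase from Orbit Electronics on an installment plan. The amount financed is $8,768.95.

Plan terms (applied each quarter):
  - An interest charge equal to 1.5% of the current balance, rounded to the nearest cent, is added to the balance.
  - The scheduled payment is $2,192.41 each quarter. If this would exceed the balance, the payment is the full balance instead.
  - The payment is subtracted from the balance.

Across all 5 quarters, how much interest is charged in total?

$343.86

Quarter 1: opening $8,768.95; interest $131.53 → $8,900.48; payment $2,192.41; balance $6,708.07
Quarter 2: opening $6,708.07; interest $100.62 → $6,808.69; payment $2,192.41; balance $4,616.28
Quarter 3: opening $4,616.28; interest $69.24 → $4,685.52; payment $2,192.41; balance $2,493.11
Quarter 4: opening $2,493.11; interest $37.40 → $2,530.51; payment $2,192.41; balance $338.10
Quarter 5: opening $338.10; interest $5.07 → $343.17; payment $343.17; balance $0.00
Total interest: $131.53 + $100.62 + $69.24 + $37.40 + $5.07 = $343.86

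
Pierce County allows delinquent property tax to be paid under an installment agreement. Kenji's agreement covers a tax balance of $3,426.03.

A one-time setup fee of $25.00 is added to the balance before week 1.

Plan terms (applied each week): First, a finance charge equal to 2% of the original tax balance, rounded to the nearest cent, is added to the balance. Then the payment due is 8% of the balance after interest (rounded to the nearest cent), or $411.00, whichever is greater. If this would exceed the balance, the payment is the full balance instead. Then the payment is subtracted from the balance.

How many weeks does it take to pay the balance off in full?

Week 1: $3,451.03 +$68.52 interest = $3,519.55; pay $411.00 → $3,108.55
Week 2: $3,108.55 +$68.52 interest = $3,177.07; pay $411.00 → $2,766.07
Week 3: $2,766.07 +$68.52 interest = $2,834.59; pay $411.00 → $2,423.59
Week 4: $2,423.59 +$68.52 interest = $2,492.11; pay $411.00 → $2,081.11
Week 5: $2,081.11 +$68.52 interest = $2,149.63; pay $411.00 → $1,738.63
Week 6: $1,738.63 +$68.52 interest = $1,807.15; pay $411.00 → $1,396.15
Week 7: $1,396.15 +$68.52 interest = $1,464.67; pay $411.00 → $1,053.67
Week 8: $1,053.67 +$68.52 interest = $1,122.19; pay $411.00 → $711.19
Week 9: $711.19 +$68.52 interest = $779.71; pay $411.00 → $368.71
Week 10: $368.71 +$68.52 interest = $437.23; pay $411.00 → $26.23
Week 11: $26.23 +$68.52 interest = $94.75; pay $94.75 → $0.00
Balance reaches $0.00 in week 11.

11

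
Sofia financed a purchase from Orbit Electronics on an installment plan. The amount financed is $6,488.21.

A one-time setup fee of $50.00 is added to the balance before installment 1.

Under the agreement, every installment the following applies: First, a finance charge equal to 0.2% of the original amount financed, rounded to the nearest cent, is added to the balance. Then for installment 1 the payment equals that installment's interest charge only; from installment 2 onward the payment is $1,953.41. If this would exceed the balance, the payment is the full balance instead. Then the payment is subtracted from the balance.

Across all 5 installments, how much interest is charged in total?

Installment 1: opening $6,538.21; interest $12.98 → $6,551.19; payment $12.98; balance $6,538.21
Installment 2: opening $6,538.21; interest $12.98 → $6,551.19; payment $1,953.41; balance $4,597.78
Installment 3: opening $4,597.78; interest $12.98 → $4,610.76; payment $1,953.41; balance $2,657.35
Installment 4: opening $2,657.35; interest $12.98 → $2,670.33; payment $1,953.41; balance $716.92
Installment 5: opening $716.92; interest $12.98 → $729.90; payment $729.90; balance $0.00
Total interest: $12.98 + $12.98 + $12.98 + $12.98 + $12.98 = $64.90

$64.90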